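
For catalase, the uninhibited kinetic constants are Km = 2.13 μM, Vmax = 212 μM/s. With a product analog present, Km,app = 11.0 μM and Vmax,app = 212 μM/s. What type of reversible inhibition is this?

Km increases (2.13 → 11.0 μM) while Vmax is unchanged — the hallmark of competitive inhibition.

competitive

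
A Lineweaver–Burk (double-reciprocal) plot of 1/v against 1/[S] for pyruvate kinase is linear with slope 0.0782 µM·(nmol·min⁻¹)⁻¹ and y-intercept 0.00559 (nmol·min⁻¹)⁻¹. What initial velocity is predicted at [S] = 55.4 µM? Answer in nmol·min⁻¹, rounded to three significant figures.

143 nmol·min⁻¹

The y-intercept is 1/Vmax, so Vmax = 1/0.00559 = 179 nmol·min⁻¹.
The slope is Km/Vmax, so Km = 0.0782 × 179 = 14.0 µM.
Then v = 179 × 55.4/(14.0 + 55.4) = 143 nmol·min⁻¹.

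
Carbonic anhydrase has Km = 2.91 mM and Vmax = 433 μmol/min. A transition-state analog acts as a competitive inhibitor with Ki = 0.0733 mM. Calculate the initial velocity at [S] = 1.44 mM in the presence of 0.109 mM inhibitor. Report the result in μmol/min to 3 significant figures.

With α = 1 + [I]/Ki = 1 + 0.109/0.0733 = 2.487, the competitive rate law is v = Vmax[S] / (αKm + [S]).
v = 433×1.44 / (2.487×2.91 + 1.44) = 623.5/8.677 = 71.9 μmol/min.

71.9 μmol/min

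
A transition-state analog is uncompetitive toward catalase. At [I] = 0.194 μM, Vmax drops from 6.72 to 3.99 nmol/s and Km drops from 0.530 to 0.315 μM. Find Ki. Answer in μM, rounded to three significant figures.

Uncompetitive: Vmax,app = Vmax/α (and Km,app = Km/α) with α = 1 + [I]/Ki.
α = Vmax/Vmax,app = 6.72/3.99 = 1.684.
Ki = [I]/(α − 1) = 0.194/0.6842 = 0.284 μM.

0.284 μM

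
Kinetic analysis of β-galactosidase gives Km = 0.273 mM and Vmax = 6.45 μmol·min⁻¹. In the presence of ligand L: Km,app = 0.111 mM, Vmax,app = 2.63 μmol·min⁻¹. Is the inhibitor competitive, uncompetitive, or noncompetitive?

uncompetitive

Both Km and Vmax decrease by the same factor (~2.45-fold) — characteristic of uncompetitive inhibition.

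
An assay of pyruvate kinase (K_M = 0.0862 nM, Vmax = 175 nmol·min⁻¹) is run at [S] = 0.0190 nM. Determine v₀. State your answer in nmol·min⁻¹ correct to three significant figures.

31.6 nmol·min⁻¹

[S]/(Km+[S]) = 0.0190/0.1052 = 0.1806, the fractional saturation.
v = 0.1806 × Vmax = 0.1806 × 175 = 31.6 nmol·min⁻¹.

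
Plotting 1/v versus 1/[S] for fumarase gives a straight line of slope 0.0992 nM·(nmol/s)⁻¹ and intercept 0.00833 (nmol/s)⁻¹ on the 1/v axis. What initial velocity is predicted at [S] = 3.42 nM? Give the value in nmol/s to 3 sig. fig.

The y-intercept is 1/Vmax, so Vmax = 1/0.00833 = 120 nmol/s.
The slope is Km/Vmax, so Km = 0.0992 × 120 = 11.9 nM.
Then v = 120 × 3.42/(11.9 + 3.42) = 26.8 nmol/s.

26.8 nmol/s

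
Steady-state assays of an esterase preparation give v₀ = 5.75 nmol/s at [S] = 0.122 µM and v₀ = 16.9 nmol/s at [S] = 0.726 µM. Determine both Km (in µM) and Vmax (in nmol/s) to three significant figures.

In reciprocal form, 1/v = (Km/Vmax)·(1/[S]) + 1/Vmax. The two points give (1/[S], 1/v) = (8.197, 0.1739) and (1.377, 0.05917).
Slope = (0.1739 − 0.05917)/(8.197 − 1.377) = 0.01683; intercept = 0.1739 − 0.01683×8.197 = 0.03600.
Vmax = 1/intercept = 27.8 nmol/s; Km = slope × Vmax = 0.01683 × 27.8 = 0.467 µM.

Km = 0.467 µM; Vmax = 27.8 nmol/s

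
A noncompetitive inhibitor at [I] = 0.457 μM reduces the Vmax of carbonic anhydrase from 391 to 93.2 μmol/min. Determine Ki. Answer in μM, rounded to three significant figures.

Noncompetitive: Vmax,app = Vmax/α with α = 1 + [I]/Ki.
α = Vmax/Vmax,app = 391/93.2 = 4.195.
Ki = [I]/(α − 1) = 0.457/3.195 = 0.143 μM.

0.143 μM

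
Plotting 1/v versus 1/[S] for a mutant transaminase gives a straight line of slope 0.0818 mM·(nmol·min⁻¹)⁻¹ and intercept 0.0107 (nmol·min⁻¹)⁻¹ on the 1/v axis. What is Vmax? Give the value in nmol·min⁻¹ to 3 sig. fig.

The y-intercept of a Lineweaver–Burk plot equals 1/Vmax, so Vmax = 1/0.0107 = 93.5 nmol·min⁻¹.

93.5 nmol·min⁻¹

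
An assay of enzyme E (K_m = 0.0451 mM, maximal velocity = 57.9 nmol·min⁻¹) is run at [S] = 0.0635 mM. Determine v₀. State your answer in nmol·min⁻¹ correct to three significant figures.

v = Vmax·[S]/(Km + [S]) = 57.9 × 0.0635 / (0.0451 + 0.0635)
  = 3.677 / 0.1086 = 33.9 nmol·min⁻¹.

33.9 nmol·min⁻¹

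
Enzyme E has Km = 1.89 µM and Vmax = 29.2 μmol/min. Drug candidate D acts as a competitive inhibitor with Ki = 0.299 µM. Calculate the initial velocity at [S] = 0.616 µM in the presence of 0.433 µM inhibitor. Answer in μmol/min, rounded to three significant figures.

3.43 μmol/min

With α = 1 + [I]/Ki = 1 + 0.433/0.299 = 2.448, the competitive rate law is v = Vmax[S] / (αKm + [S]).
v = 29.2×0.616 / (2.448×1.89 + 0.616) = 17.99/5.243 = 3.43 μmol/min.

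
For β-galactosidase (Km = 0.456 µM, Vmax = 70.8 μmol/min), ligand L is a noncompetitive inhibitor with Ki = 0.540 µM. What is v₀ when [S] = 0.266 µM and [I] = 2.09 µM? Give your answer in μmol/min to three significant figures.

5.36 μmol/min

With α = 1 + [I]/Ki = 1 + 2.09/0.540 = 4.870, the noncompetitive rate law is v = (Vmax/α)·[S] / (Km + [S]).
v = (70.8/4.870)×0.266 / (0.456 + 0.266) = 3.867/0.7220 = 5.36 μmol/min.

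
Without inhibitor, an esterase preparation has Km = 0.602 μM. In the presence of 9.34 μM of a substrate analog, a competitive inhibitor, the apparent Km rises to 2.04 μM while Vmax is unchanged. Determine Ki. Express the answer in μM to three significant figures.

3.91 μM

Competitive: Km,app = α·Km with α = 1 + [I]/Ki.
α = Km,app/Km = 2.04/0.602 = 3.389.
Ki = [I]/(α − 1) = 9.34/2.389 = 3.91 μM.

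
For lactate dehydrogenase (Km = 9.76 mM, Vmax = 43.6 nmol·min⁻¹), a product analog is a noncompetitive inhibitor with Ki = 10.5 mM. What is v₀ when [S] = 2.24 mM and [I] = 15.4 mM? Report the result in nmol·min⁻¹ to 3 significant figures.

With α = 1 + [I]/Ki = 1 + 15.4/10.5 = 2.467, the noncompetitive rate law is v = (Vmax/α)·[S] / (Km + [S]).
v = (43.6/2.467)×2.24 / (9.76 + 2.24) = 39.59/12.00 = 3.30 nmol·min⁻¹.

3.30 nmol·min⁻¹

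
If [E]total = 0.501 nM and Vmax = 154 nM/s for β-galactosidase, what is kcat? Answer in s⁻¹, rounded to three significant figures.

kcat = Vmax/[E]total = 154 nM/s / 0.501 nM = 307 s⁻¹.

307 s⁻¹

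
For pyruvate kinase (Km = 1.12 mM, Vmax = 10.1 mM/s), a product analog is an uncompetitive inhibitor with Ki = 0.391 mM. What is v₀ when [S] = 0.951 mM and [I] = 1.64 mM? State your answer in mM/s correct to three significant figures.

1.59 mM/s

With α = 1 + [I]/Ki = 1 + 1.64/0.391 = 5.194, the uncompetitive rate law is v = (Vmax/α)·[S] / (Km/α + [S]).
v = (10.1/5.194)×0.951 / (1.12/5.194 + 0.951) = 1.849/1.167 = 1.59 mM/s.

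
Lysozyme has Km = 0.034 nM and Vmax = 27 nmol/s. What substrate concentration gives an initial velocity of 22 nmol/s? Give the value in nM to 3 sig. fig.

0.150 nM

Rearranging v = Vmax[S]/(Km+[S]) gives [S] = Km·v/(Vmax − v).
[S] = 0.034 × 22 / (27 − 22) = 0.7480/5.000 = 0.150 nM.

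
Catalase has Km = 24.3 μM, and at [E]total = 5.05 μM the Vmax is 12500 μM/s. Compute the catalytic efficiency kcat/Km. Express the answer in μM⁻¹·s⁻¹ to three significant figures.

kcat = Vmax/[E]total = 12500/5.05 = 2480 s⁻¹.
kcat/Km = 2480/24.3 = 102 μM⁻¹·s⁻¹.

102 μM⁻¹·s⁻¹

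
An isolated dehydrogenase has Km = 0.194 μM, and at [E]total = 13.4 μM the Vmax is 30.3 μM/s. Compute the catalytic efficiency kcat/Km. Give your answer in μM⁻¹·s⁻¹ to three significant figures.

kcat = Vmax/[E]total = 30.3/13.4 = 2.26 s⁻¹.
kcat/Km = 2.26/0.194 = 11.7 μM⁻¹·s⁻¹.

11.7 μM⁻¹·s⁻¹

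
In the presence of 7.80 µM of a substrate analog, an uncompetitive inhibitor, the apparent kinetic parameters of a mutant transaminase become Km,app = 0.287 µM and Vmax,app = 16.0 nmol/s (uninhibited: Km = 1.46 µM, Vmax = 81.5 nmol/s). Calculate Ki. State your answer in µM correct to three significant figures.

1.91 µM

Uncompetitive: Vmax,app = Vmax/α (and Km,app = Km/α) with α = 1 + [I]/Ki.
α = Vmax/Vmax,app = 81.5/16.0 = 5.094.
Ki = [I]/(α − 1) = 7.80/4.094 = 1.91 µM.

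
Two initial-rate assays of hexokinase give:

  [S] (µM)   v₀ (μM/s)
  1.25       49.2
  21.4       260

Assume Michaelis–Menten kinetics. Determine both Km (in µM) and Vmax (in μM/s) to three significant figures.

Km = 7.75 µM; Vmax = 354 μM/s

From v = Vmax[S]/(Km+[S]), each point gives Vmax = v(Km+[S])/[S].
Equating: 49.2(Km+1.25)/1.25 = 260(Km+21.4)/21.4.
39.36·Km + 49.2 = 12.15·Km + 260, so (39.36 − 12.15)·Km = 260 − 49.2.
Km = 210.8/27.21 = 7.75 µM; then Vmax = 49.2(7.75+1.25)/1.25 = 354 μM/s.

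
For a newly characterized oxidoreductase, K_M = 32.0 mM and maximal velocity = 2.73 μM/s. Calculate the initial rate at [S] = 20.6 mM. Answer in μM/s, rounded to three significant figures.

1.07 μM/s

v = Vmax·[S]/(Km + [S]) = 2.73 × 20.6 / (32.0 + 20.6)
  = 56.24 / 52.60 = 1.07 μM/s.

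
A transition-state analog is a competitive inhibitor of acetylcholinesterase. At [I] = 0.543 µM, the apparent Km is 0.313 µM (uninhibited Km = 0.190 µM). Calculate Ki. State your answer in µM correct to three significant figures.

0.839 µM

Competitive: Km,app = α·Km with α = 1 + [I]/Ki.
α = Km,app/Km = 0.313/0.190 = 1.647.
Since α = 1 + [I]/Ki, [I]/Ki = 1.647 − 1 = 0.6474 and Ki = 0.543/0.6474 = 0.839 µM.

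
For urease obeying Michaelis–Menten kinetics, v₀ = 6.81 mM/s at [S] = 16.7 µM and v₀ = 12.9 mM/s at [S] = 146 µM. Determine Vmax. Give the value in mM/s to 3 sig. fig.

From v = Vmax[S]/(Km+[S]), each point gives Vmax = v(Km+[S])/[S].
Equating: 6.81(Km+16.7)/16.7 = 12.9(Km+146)/146.
0.4078·Km + 6.81 = 0.08836·Km + 12.9, so (0.4078 − 0.08836)·Km = 12.9 − 6.81.
Km = 6.090/0.3194 = 19.1 µM; then Vmax = 6.81(19.1+16.7)/16.7 = 14.6 mM/s.

14.6 mM/s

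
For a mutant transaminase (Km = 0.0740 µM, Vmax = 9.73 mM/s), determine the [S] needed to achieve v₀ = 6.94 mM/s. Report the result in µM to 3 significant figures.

The required fractional saturation is v/Vmax = 6.94/9.73 = 0.7133.
Then [S]/(Km+[S]) = 0.7133 ⇒ [S] = 0.0740 × 0.7133/(1 − 0.7133) = 0.184 µM.

0.184 µM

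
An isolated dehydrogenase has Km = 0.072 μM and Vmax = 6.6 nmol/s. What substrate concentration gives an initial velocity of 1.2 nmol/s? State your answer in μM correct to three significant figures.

The required fractional saturation is v/Vmax = 1.2/6.6 = 0.1818.
Then [S]/(Km+[S]) = 0.1818 ⇒ [S] = 0.072 × 0.1818/(1 − 0.1818) = 0.0160 μM.

0.0160 μM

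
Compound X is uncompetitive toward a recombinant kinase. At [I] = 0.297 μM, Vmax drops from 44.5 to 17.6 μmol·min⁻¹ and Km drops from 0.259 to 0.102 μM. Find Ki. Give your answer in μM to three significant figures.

Uncompetitive: Vmax,app = Vmax/α (and Km,app = Km/α) with α = 1 + [I]/Ki.
α = Vmax/Vmax,app = 44.5/17.6 = 2.528.
Since α = 1 + [I]/Ki, [I]/Ki = 2.528 − 1 = 1.528 and Ki = 0.297/1.528 = 0.194 μM.

0.194 μM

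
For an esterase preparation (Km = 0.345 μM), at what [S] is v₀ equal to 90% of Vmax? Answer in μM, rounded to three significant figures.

v/Vmax = [S]/(Km+[S]) = 0.9, so [S] = Km·0.9/(1 − 0.9) = 0.345 × 9.000.
[S] = 3.11 μM.

3.11 μM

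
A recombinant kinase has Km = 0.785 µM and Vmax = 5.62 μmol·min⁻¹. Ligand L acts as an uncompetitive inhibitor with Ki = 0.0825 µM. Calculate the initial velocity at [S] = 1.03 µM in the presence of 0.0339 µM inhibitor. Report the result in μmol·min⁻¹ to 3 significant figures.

2.59 μmol·min⁻¹

α = 1 + [I]/Ki = 1 + 0.0339/0.0825 = 1.411.
For an uncompetitive inhibitor, both parameters are divided by α, giving Vmax/α and Km/α: Km,app = 0.556 µM, Vmax,app = 3.98 μmol·min⁻¹.
v = Vmax,app·[S]/(Km,app + [S]) = 3.98 × 1.03/(0.556 + 1.03) = 2.59 μmol·min⁻¹.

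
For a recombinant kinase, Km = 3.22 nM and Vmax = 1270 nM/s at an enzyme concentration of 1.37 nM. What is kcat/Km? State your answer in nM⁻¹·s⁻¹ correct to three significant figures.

288 nM⁻¹·s⁻¹

kcat = Vmax/[E]total = 1270/1.37 = 927 s⁻¹.
kcat/Km = 927/3.22 = 288 nM⁻¹·s⁻¹.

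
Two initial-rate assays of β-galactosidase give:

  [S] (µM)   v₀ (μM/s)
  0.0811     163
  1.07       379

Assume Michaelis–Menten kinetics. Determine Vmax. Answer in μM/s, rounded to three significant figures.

425 μM/s

From v = Vmax[S]/(Km+[S]), each point gives Vmax = v(Km+[S])/[S].
Equating: 163(Km+0.0811)/0.0811 = 379(Km+1.07)/1.07.
2010·Km + 163 = 354.2·Km + 379, so (2010 − 354.2)·Km = 379 − 163.
Km = 216.0/1656 = 0.130 µM; then Vmax = 163(0.130+0.0811)/0.0811 = 425 μM/s.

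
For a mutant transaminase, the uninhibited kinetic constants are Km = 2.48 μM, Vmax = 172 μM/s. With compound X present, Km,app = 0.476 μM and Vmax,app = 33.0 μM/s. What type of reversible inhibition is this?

uncompetitive

Both Km and Vmax decrease by the same factor (~5.21-fold) — characteristic of uncompetitive inhibition.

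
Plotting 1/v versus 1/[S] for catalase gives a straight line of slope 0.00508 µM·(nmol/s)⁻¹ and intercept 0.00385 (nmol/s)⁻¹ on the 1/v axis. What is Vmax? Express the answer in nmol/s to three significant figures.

260 nmol/s

The y-intercept of a Lineweaver–Burk plot equals 1/Vmax, so Vmax = 1/0.00385 = 260 nmol/s.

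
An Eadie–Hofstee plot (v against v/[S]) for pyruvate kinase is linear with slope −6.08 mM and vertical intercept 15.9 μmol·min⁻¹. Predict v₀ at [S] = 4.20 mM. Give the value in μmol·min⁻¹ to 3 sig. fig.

6.50 μmol·min⁻¹

In the Eadie–Hofstee form v = Vmax − Km·(v/[S]), the slope is −Km and the intercept is Vmax, so Km = 6.08 mM and Vmax = 15.9 μmol·min⁻¹.
v = 15.9 × 4.20/(6.08 + 4.20) = 6.50 μmol·min⁻¹.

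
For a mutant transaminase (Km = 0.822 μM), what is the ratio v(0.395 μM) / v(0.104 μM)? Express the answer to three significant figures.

Since Vmax cancels, v₂/v₁ = [S]₂(Km+[S]₁) / [S]₁(Km+[S]₂).
= 0.395×(0.822+0.104) / (0.104×(0.822+0.395)) = 0.3658/0.1266 = 2.89.

2.89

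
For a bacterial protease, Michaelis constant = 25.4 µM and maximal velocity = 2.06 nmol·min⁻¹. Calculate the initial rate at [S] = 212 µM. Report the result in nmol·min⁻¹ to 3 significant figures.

[S]/(Km+[S]) = 212/237.4 = 0.8930, the fractional saturation.
v = 0.8930 × Vmax = 0.8930 × 2.06 = 1.84 nmol·min⁻¹.

1.84 nmol·min⁻¹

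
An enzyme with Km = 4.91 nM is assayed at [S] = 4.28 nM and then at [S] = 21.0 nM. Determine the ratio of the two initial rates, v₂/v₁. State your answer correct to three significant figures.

Since Vmax cancels, v₂/v₁ = [S]₂(Km+[S]₁) / [S]₁(Km+[S]₂).
= 21.0×(4.91+4.28) / (4.28×(4.91+21.0)) = 193.0/110.9 = 1.74.

1.74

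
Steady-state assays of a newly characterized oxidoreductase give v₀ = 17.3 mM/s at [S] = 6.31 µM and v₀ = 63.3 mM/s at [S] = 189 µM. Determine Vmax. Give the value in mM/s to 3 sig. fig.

From v = Vmax[S]/(Km+[S]), each point gives Vmax = v(Km+[S])/[S].
Equating: 17.3(Km+6.31)/6.31 = 63.3(Km+189)/189.
2.742·Km + 17.3 = 0.3349·Km + 63.3, so (2.742 − 0.3349)·Km = 63.3 − 17.3.
Km = 46.00/2.407 = 19.1 µM; then Vmax = 17.3(19.1+6.31)/6.31 = 69.7 mM/s.

69.7 mM/s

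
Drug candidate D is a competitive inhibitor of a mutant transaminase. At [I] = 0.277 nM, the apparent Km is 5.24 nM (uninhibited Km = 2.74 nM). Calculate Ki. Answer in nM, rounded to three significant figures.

Competitive: Km,app = α·Km with α = 1 + [I]/Ki.
α = Km,app/Km = 5.24/2.74 = 1.912.
Since α = 1 + [I]/Ki, [I]/Ki = 1.912 − 1 = 0.9124 and Ki = 0.277/0.9124 = 0.304 nM.

0.304 nM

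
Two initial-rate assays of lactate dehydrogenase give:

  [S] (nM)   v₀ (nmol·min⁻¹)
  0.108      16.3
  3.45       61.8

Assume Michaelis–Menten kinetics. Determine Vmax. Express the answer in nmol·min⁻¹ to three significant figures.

From v = Vmax[S]/(Km+[S]), each point gives Vmax = v(Km+[S])/[S].
Equating: 16.3(Km+0.108)/0.108 = 61.8(Km+3.45)/3.45.
150.9·Km + 16.3 = 17.91·Km + 61.8, so (150.9 − 17.91)·Km = 61.8 − 16.3.
Km = 45.50/133.0 = 0.342 nM; then Vmax = 16.3(0.342+0.108)/0.108 = 67.9 nmol·min⁻¹.

67.9 nmol·min⁻¹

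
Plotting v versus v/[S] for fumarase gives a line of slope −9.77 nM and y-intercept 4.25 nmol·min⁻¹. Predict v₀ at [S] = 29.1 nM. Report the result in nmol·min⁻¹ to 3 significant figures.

In the Eadie–Hofstee form v = Vmax − Km·(v/[S]), the slope is −Km and the intercept is Vmax, so Km = 9.77 nM and Vmax = 4.25 nmol·min⁻¹.
v = 4.25 × 29.1/(9.77 + 29.1) = 3.18 nmol·min⁻¹.

3.18 nmol·min⁻¹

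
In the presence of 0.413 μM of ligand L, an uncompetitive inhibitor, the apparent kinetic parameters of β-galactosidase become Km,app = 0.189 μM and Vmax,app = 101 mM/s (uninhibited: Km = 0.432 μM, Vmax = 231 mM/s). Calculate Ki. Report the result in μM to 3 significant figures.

0.321 μM

Uncompetitive: Vmax,app = Vmax/α (and Km,app = Km/α) with α = 1 + [I]/Ki.
α = Vmax/Vmax,app = 231/101 = 2.287.
Since α = 1 + [I]/Ki, [I]/Ki = 2.287 − 1 = 1.287 and Ki = 0.413/1.287 = 0.321 μM.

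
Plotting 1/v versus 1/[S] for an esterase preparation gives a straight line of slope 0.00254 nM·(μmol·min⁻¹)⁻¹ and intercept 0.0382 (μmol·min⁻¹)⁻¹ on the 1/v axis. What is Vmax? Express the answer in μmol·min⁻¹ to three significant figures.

The y-intercept of a Lineweaver–Burk plot equals 1/Vmax, so Vmax = 1/0.0382 = 26.2 μmol·min⁻¹.

26.2 μmol·min⁻¹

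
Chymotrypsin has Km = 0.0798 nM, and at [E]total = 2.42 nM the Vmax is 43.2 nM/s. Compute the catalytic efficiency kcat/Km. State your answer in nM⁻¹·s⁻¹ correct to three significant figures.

kcat = Vmax/[E]total = 43.2/2.42 = 17.9 s⁻¹.
kcat/Km = 17.9/0.0798 = 224 nM⁻¹·s⁻¹.

224 nM⁻¹·s⁻¹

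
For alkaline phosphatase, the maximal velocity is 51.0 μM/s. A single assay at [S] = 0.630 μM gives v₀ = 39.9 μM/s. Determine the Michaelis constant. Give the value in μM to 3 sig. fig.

0.175 μM

v/Vmax = 39.9/51.0 = 0.7824 = [S]/(Km+[S]).
So Km + [S] = [S]/0.7824 = 0.8053 μM, giving Km = 0.8053 − 0.630 = 0.175 μM.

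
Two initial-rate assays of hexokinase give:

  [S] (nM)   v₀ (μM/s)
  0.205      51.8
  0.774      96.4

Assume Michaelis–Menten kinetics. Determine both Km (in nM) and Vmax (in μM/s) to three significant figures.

In reciprocal form, 1/v = (Km/Vmax)·(1/[S]) + 1/Vmax. The two points give (1/[S], 1/v) = (4.878, 0.01931) and (1.292, 0.01037).
Slope = (0.01931 − 0.01037)/(4.878 − 1.292) = 0.002491; intercept = 0.01931 − 0.002491×4.878 = 0.007156.
Vmax = 1/intercept = 140 μM/s; Km = slope × Vmax = 0.002491 × 140 = 0.348 nM.

Km = 0.348 nM; Vmax = 140 μM/s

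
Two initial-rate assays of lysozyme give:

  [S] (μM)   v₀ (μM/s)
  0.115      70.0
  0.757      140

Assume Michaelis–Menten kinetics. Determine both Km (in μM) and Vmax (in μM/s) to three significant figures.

From v = Vmax[S]/(Km+[S]), each point gives Vmax = v(Km+[S])/[S].
Equating: 70.0(Km+0.115)/0.115 = 140(Km+0.757)/0.757.
608.7·Km + 70.0 = 184.9·Km + 140, so (608.7 − 184.9)·Km = 140 − 70.0.
Km = 70.00/423.8 = 0.165 μM; then Vmax = 70.0(0.165+0.115)/0.115 = 171 μM/s.

Km = 0.165 μM; Vmax = 171 μM/s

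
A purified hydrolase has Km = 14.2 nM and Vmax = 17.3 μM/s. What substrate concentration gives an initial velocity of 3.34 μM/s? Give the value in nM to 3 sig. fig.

Rearranging v = Vmax[S]/(Km+[S]) gives [S] = Km·v/(Vmax − v).
[S] = 14.2 × 3.34 / (17.3 − 3.34) = 47.43/13.96 = 3.40 nM.

3.40 nM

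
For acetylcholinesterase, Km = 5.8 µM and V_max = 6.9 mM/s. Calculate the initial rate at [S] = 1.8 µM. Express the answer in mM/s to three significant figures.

1.63 mM/s

[S]/(Km+[S]) = 1.8/7.600 = 0.2368, the fractional saturation.
v = 0.2368 × Vmax = 0.2368 × 6.9 = 1.63 mM/s.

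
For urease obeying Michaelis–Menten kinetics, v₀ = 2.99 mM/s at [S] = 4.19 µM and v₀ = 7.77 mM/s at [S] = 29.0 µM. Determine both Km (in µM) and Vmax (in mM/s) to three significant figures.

From v = Vmax[S]/(Km+[S]), each point gives Vmax = v(Km+[S])/[S].
Equating: 2.99(Km+4.19)/4.19 = 7.77(Km+29.0)/29.0.
0.7136·Km + 2.99 = 0.2679·Km + 7.77, so (0.7136 − 0.2679)·Km = 7.77 − 2.99.
Km = 4.780/0.4457 = 10.7 µM; then Vmax = 2.99(10.7+4.19)/4.19 = 10.6 mM/s.

Km = 10.7 µM; Vmax = 10.6 mM/s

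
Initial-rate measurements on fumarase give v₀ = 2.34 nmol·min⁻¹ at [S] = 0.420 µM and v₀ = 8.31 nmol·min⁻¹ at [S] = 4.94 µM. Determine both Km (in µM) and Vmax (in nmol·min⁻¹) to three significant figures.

From v = Vmax[S]/(Km+[S]), each point gives Vmax = v(Km+[S])/[S].
Equating: 2.34(Km+0.420)/0.420 = 8.31(Km+4.94)/4.94.
5.571·Km + 2.34 = 1.682·Km + 8.31, so (5.571 − 1.682)·Km = 8.31 − 2.34.
Km = 5.970/3.889 = 1.54 µM; then Vmax = 2.34(1.54+0.420)/0.420 = 10.9 nmol·min⁻¹.

Km = 1.54 µM; Vmax = 10.9 nmol·min⁻¹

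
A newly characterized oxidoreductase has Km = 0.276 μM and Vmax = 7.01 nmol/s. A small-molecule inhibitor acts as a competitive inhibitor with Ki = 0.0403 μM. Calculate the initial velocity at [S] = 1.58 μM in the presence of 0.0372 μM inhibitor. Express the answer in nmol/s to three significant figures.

5.25 nmol/s

With α = 1 + [I]/Ki = 1 + 0.0372/0.0403 = 1.923, the competitive rate law is v = Vmax[S] / (αKm + [S]).
v = 7.01×1.58 / (1.923×0.276 + 1.58) = 11.08/2.111 = 5.25 nmol/s.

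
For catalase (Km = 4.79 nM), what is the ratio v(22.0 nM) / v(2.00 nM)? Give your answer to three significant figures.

Since Vmax cancels, v₂/v₁ = [S]₂(Km+[S]₁) / [S]₁(Km+[S]₂).
= 22.0×(4.79+2.00) / (2.00×(4.79+22.0)) = 149.4/53.58 = 2.79.

2.79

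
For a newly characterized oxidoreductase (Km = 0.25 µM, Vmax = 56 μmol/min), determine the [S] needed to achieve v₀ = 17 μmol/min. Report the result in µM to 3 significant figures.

0.109 µM

The required fractional saturation is v/Vmax = 17/56 = 0.3036.
Then [S]/(Km+[S]) = 0.3036 ⇒ [S] = 0.25 × 0.3036/(1 − 0.3036) = 0.109 µM.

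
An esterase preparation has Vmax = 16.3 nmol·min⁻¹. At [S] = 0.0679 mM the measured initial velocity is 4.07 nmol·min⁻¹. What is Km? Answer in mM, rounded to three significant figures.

0.204 mM

v/Vmax = 4.07/16.3 = 0.2497 = [S]/(Km+[S]).
So Km + [S] = [S]/0.2497 = 0.2719 mM, giving Km = 0.2719 − 0.0679 = 0.204 mM.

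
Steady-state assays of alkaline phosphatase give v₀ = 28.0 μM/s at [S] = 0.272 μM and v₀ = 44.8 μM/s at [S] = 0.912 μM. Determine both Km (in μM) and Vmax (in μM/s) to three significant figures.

Km = 0.312 μM; Vmax = 60.1 μM/s

From v = Vmax[S]/(Km+[S]), each point gives Vmax = v(Km+[S])/[S].
Equating: 28.0(Km+0.272)/0.272 = 44.8(Km+0.912)/0.912.
102.9·Km + 28.0 = 49.12·Km + 44.8, so (102.9 − 49.12)·Km = 44.8 − 28.0.
Km = 16.80/53.82 = 0.312 μM; then Vmax = 28.0(0.312+0.272)/0.272 = 60.1 μM/s.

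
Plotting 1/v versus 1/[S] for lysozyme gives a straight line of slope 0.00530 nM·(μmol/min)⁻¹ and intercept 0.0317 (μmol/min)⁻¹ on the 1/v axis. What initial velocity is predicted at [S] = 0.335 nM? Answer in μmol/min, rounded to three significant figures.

21.0 μmol/min

The y-intercept is 1/Vmax, so Vmax = 1/0.0317 = 31.5 μmol/min.
The slope is Km/Vmax, so Km = 0.00530 × 31.5 = 0.167 nM.
Then v = 31.5 × 0.335/(0.167 + 0.335) = 21.0 μmol/min.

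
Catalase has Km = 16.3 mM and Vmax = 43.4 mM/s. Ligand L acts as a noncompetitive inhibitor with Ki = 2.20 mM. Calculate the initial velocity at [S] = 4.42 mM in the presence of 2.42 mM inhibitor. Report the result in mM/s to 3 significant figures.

4.41 mM/s

α = 1 + [I]/Ki = 1 + 2.42/2.20 = 2.100.
For a noncompetitive inhibitor, Vmax is reduced to Vmax/α while Km is unchanged: Km,app = 16.3 mM, Vmax,app = 20.7 mM/s.
v = Vmax,app·[S]/(Km,app + [S]) = 20.7 × 4.42/(16.3 + 4.42) = 4.41 mM/s.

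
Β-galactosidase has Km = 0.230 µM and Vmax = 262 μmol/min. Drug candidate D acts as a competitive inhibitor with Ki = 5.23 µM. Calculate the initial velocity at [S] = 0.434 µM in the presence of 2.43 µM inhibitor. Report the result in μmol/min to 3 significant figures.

148 μmol/min

α = 1 + [I]/Ki = 1 + 2.43/5.23 = 1.465.
For a competitive inhibitor, Vmax is unchanged and the apparent Km becomes α·Km: Km,app = 0.337 µM, Vmax,app = 262 μmol/min.
v = Vmax,app·[S]/(Km,app + [S]) = 262 × 0.434/(0.337 + 0.434) = 148 μmol/min.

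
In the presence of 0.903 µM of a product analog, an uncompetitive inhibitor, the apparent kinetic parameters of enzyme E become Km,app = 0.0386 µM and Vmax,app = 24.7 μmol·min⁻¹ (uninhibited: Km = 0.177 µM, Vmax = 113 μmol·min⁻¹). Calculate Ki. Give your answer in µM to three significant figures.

Uncompetitive: Vmax,app = Vmax/α (and Km,app = Km/α) with α = 1 + [I]/Ki.
α = Vmax/Vmax,app = 113/24.7 = 4.575.
Ki = [I]/(α − 1) = 0.903/3.575 = 0.253 µM.

0.253 µM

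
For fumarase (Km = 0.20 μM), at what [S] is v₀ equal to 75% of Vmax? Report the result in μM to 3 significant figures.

0.600 μM

v/Vmax = [S]/(Km+[S]) = 0.75, so [S] = Km·0.75/(1 − 0.75) = 0.20 × 3.000.
[S] = 0.600 μM.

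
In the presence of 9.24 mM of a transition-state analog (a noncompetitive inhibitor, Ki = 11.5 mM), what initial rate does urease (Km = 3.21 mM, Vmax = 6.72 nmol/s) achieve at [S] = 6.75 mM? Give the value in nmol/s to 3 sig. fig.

With α = 1 + [I]/Ki = 1 + 9.24/11.5 = 1.803, the noncompetitive rate law is v = (Vmax/α)·[S] / (Km + [S]).
v = (6.72/1.803)×6.75 / (3.21 + 6.75) = 25.15/9.960 = 2.53 nmol/s.

2.53 nmol/s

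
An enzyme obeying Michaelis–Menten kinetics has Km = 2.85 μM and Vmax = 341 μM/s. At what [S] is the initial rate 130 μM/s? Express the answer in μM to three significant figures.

1.76 μM

Rearranging v = Vmax[S]/(Km+[S]) gives [S] = Km·v/(Vmax − v).
[S] = 2.85 × 130 / (341 − 130) = 370.5/211.0 = 1.76 μM.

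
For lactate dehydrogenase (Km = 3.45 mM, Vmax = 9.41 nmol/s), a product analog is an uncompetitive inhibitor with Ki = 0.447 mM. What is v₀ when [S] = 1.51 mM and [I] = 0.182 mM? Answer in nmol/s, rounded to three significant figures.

2.55 nmol/s

With α = 1 + [I]/Ki = 1 + 0.182/0.447 = 1.407, the uncompetitive rate law is v = (Vmax/α)·[S] / (Km/α + [S]).
v = (9.41/1.407)×1.51 / (3.45/1.407 + 1.51) = 10.10/3.962 = 2.55 nmol/s.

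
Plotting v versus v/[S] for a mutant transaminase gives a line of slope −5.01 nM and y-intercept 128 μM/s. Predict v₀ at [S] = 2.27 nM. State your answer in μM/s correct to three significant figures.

In the Eadie–Hofstee form v = Vmax − Km·(v/[S]), the slope is −Km and the intercept is Vmax, so Km = 5.01 nM and Vmax = 128 μM/s.
v = 128 × 2.27/(5.01 + 2.27) = 39.9 μM/s.

39.9 μM/s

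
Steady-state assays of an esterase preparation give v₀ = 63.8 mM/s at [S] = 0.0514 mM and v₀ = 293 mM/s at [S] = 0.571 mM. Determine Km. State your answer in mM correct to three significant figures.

0.315 mM

From v = Vmax[S]/(Km+[S]), each point gives Vmax = v(Km+[S])/[S].
Equating: 63.8(Km+0.0514)/0.0514 = 293(Km+0.571)/0.571.
1241·Km + 63.8 = 513.1·Km + 293, so (1241 − 513.1)·Km = 293 − 63.8.
Km = 229.2/728.1 = 0.315 mM; then Vmax = 63.8(0.315+0.0514)/0.0514 = 455 mM/s.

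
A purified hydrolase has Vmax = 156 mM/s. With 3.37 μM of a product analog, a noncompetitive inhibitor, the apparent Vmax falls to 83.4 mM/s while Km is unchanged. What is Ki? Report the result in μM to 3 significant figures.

Noncompetitive: Vmax,app = Vmax/α with α = 1 + [I]/Ki.
α = Vmax/Vmax,app = 156/83.4 = 1.871.
Since α = 1 + [I]/Ki, [I]/Ki = 1.871 − 1 = 0.8705 and Ki = 3.37/0.8705 = 3.87 μM.

3.87 μM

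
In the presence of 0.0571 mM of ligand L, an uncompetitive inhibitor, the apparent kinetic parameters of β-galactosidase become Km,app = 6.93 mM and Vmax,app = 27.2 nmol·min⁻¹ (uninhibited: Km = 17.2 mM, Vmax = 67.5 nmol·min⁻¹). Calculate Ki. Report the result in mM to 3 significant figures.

0.0385 mM

Uncompetitive: Vmax,app = Vmax/α (and Km,app = Km/α) with α = 1 + [I]/Ki.
α = Vmax/Vmax,app = 67.5/27.2 = 2.482.
Since α = 1 + [I]/Ki, [I]/Ki = 2.482 − 1 = 1.482 and Ki = 0.0571/1.482 = 0.0385 mM.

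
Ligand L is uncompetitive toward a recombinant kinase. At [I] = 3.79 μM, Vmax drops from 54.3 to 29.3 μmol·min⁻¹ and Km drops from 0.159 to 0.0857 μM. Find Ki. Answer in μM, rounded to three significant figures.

Uncompetitive: Vmax,app = Vmax/α (and Km,app = Km/α) with α = 1 + [I]/Ki.
α = Vmax/Vmax,app = 54.3/29.3 = 1.853.
Ki = [I]/(α − 1) = 3.79/0.8532 = 4.44 μM.

4.44 μM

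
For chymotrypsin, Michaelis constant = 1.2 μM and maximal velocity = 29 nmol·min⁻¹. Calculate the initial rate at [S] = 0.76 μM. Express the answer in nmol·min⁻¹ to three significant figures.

11.2 nmol·min⁻¹

v = Vmax·[S]/(Km + [S]) = 29 × 0.76 / (1.2 + 0.76)
  = 22.04 / 1.960 = 11.2 nmol·min⁻¹.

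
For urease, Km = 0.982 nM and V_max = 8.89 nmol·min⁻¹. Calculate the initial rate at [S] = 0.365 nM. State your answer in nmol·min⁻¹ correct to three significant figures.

[S]/(Km+[S]) = 0.365/1.347 = 0.2710, the fractional saturation.
v = 0.2710 × Vmax = 0.2710 × 8.89 = 2.41 nmol·min⁻¹.

2.41 nmol·min⁻¹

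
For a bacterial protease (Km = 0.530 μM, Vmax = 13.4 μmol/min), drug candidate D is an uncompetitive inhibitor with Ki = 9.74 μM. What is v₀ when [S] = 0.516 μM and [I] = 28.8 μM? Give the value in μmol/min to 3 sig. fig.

α = 1 + [I]/Ki = 1 + 28.8/9.74 = 3.957.
For an uncompetitive inhibitor, both parameters are divided by α, giving Vmax/α and Km/α: Km,app = 0.134 μM, Vmax,app = 3.39 μmol/min.
v = Vmax,app·[S]/(Km,app + [S]) = 3.39 × 0.516/(0.134 + 0.516) = 2.69 μmol/min.

2.69 μmol/min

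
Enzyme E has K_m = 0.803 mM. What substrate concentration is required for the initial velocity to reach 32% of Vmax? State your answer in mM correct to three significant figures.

v/Vmax = [S]/(Km+[S]) = 0.32, so [S] = Km·0.32/(1 − 0.32) = 0.803 × 0.4706.
[S] = 0.378 mM.

0.378 mM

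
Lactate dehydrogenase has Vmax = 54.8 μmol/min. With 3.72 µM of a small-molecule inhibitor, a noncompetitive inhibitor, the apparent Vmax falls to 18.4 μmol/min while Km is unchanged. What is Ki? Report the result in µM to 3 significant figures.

Noncompetitive: Vmax,app = Vmax/α with α = 1 + [I]/Ki.
α = Vmax/Vmax,app = 54.8/18.4 = 2.978.
Since α = 1 + [I]/Ki, [I]/Ki = 2.978 − 1 = 1.978 and Ki = 3.72/1.978 = 1.88 µM.

1.88 µM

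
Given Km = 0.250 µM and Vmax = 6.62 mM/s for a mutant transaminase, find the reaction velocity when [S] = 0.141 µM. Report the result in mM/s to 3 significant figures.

v = Vmax·[S]/(Km + [S]) = 6.62 × 0.141 / (0.250 + 0.141)
  = 0.9334 / 0.3910 = 2.39 mM/s.

2.39 mM/s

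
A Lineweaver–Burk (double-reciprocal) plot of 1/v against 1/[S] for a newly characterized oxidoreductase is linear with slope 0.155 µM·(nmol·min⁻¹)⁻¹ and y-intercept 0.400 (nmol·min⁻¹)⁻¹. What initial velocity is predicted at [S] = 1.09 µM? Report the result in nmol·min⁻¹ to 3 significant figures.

1.84 nmol·min⁻¹

The y-intercept is 1/Vmax, so Vmax = 1/0.400 = 2.50 nmol·min⁻¹.
The slope is Km/Vmax, so Km = 0.155 × 2.50 = 0.388 µM.
Then v = 2.50 × 1.09/(0.388 + 1.09) = 1.84 nmol·min⁻¹.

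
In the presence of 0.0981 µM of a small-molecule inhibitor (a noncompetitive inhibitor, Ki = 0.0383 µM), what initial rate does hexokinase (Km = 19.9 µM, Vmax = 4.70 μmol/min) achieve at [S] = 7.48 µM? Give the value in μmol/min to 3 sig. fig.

0.361 μmol/min

α = 1 + [I]/Ki = 1 + 0.0981/0.0383 = 3.561.
For a noncompetitive inhibitor, Vmax is reduced to Vmax/α while Km is unchanged: Km,app = 19.9 µM, Vmax,app = 1.32 μmol/min.
v = Vmax,app·[S]/(Km,app + [S]) = 1.32 × 7.48/(19.9 + 7.48) = 0.361 μmol/min.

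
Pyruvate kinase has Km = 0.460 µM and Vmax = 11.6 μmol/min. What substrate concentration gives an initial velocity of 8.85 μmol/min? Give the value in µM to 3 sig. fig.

The required fractional saturation is v/Vmax = 8.85/11.6 = 0.7629.
Then [S]/(Km+[S]) = 0.7629 ⇒ [S] = 0.460 × 0.7629/(1 − 0.7629) = 1.48 µM.

1.48 µM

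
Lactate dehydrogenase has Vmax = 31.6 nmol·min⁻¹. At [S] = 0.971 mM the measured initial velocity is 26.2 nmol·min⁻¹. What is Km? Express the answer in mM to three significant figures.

From v = Vmax[S]/(Km+[S]), Km = [S](Vmax − v)/v.
Km = 0.971 × (31.6 − 26.2) / 26.2 = 5.243/26.2 = 0.200 mM.

0.200 mM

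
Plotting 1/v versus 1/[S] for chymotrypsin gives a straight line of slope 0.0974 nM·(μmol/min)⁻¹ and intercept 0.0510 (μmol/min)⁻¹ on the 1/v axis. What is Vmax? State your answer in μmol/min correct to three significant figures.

19.6 μmol/min

The y-intercept of a Lineweaver–Burk plot equals 1/Vmax, so Vmax = 1/0.0510 = 19.6 μmol/min.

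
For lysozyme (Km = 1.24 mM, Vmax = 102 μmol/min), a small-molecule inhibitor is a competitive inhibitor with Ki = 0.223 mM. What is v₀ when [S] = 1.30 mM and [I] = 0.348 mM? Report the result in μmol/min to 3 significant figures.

α = 1 + [I]/Ki = 1 + 0.348/0.223 = 2.561.
For a competitive inhibitor, Vmax is unchanged and the apparent Km becomes α·Km: Km,app = 3.18 mM, Vmax,app = 102 μmol/min.
v = Vmax,app·[S]/(Km,app + [S]) = 102 × 1.30/(3.18 + 1.30) = 29.6 μmol/min.

29.6 μmol/min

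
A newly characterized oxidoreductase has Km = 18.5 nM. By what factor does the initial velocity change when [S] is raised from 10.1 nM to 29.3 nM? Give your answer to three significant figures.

Since Vmax cancels, v₂/v₁ = [S]₂(Km+[S]₁) / [S]₁(Km+[S]₂).
= 29.3×(18.5+10.1) / (10.1×(18.5+29.3)) = 838.0/482.8 = 1.74.

1.74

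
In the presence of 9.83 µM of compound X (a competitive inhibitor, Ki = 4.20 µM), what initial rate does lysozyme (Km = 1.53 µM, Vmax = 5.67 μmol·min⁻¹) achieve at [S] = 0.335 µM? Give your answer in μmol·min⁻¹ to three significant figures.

0.349 μmol·min⁻¹

With α = 1 + [I]/Ki = 1 + 9.83/4.20 = 3.340, the competitive rate law is v = Vmax[S] / (αKm + [S]).
v = 5.67×0.335 / (3.340×1.53 + 0.335) = 1.899/5.446 = 0.349 μmol·min⁻¹.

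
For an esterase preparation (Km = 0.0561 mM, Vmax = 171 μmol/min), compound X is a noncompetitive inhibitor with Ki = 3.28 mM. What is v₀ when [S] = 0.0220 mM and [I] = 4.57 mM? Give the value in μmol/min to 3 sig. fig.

α = 1 + [I]/Ki = 1 + 4.57/3.28 = 2.393.
For a noncompetitive inhibitor, Vmax is reduced to Vmax/α while Km is unchanged: Km,app = 0.0561 mM, Vmax,app = 71.4 μmol/min.
v = Vmax,app·[S]/(Km,app + [S]) = 71.4 × 0.0220/(0.0561 + 0.0220) = 20.1 μmol/min.

20.1 μmol/min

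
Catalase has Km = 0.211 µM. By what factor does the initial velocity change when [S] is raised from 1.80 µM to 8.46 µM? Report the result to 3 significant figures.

1.09

The fractional saturations are [S]/(Km+[S]) = 1.80/2.011 = 0.8951 and 8.46/8.671 = 0.9757.
v₂/v₁ is just their ratio: 0.9757/0.8951 = 1.09.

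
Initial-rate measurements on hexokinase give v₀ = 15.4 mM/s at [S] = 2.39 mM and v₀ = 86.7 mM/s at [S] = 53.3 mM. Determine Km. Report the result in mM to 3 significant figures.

From v = Vmax[S]/(Km+[S]), each point gives Vmax = v(Km+[S])/[S].
Equating: 15.4(Km+2.39)/2.39 = 86.7(Km+53.3)/53.3.
6.444·Km + 15.4 = 1.627·Km + 86.7, so (6.444 − 1.627)·Km = 86.7 − 15.4.
Km = 71.30/4.817 = 14.8 mM; then Vmax = 15.4(14.8+2.39)/2.39 = 111 mM/s.

14.8 mM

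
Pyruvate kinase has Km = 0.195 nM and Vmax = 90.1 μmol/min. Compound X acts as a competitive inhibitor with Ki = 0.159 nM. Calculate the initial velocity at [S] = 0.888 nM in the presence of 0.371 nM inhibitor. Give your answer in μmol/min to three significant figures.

With α = 1 + [I]/Ki = 1 + 0.371/0.159 = 3.333, the competitive rate law is v = Vmax[S] / (αKm + [S]).
v = 90.1×0.888 / (3.333×0.195 + 0.888) = 80.01/1.538 = 52.0 μmol/min.

52.0 μmol/min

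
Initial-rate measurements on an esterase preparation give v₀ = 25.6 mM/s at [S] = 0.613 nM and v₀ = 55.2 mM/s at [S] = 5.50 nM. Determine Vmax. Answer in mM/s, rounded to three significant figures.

From v = Vmax[S]/(Km+[S]), each point gives Vmax = v(Km+[S])/[S].
Equating: 25.6(Km+0.613)/0.613 = 55.2(Km+5.50)/5.50.
41.76·Km + 25.6 = 10.04·Km + 55.2, so (41.76 − 10.04)·Km = 55.2 − 25.6.
Km = 29.60/31.73 = 0.933 nM; then Vmax = 25.6(0.933+0.613)/0.613 = 64.6 mM/s.

64.6 mM/s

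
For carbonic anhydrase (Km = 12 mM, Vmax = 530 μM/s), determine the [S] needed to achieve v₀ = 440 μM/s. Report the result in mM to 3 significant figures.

The required fractional saturation is v/Vmax = 440/530 = 0.8302.
Then [S]/(Km+[S]) = 0.8302 ⇒ [S] = 12 × 0.8302/(1 − 0.8302) = 58.7 mM.

58.7 mM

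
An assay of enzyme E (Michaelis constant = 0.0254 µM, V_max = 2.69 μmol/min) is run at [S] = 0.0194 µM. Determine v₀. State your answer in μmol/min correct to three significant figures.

v = Vmax·[S]/(Km + [S]) = 2.69 × 0.0194 / (0.0254 + 0.0194)
  = 0.05219 / 0.04480 = 1.16 μmol/min.

1.16 μmol/min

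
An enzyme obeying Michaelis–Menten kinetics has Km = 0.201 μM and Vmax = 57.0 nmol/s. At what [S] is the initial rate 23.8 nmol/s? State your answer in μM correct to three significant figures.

0.144 μM

The required fractional saturation is v/Vmax = 23.8/57.0 = 0.4175.
Then [S]/(Km+[S]) = 0.4175 ⇒ [S] = 0.201 × 0.4175/(1 − 0.4175) = 0.144 μM.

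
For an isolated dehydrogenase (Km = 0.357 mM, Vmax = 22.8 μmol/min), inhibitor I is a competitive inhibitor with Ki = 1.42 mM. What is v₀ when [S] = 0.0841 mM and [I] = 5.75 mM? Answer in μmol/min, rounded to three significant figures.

1.02 μmol/min

With α = 1 + [I]/Ki = 1 + 5.75/1.42 = 5.049, the competitive rate law is v = Vmax[S] / (αKm + [S]).
v = 22.8×0.0841 / (5.049×0.357 + 0.0841) = 1.917/1.887 = 1.02 μmol/min.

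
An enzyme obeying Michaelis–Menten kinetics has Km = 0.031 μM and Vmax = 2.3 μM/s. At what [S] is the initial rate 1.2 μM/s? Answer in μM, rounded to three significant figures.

The required fractional saturation is v/Vmax = 1.2/2.3 = 0.5217.
Then [S]/(Km+[S]) = 0.5217 ⇒ [S] = 0.031 × 0.5217/(1 − 0.5217) = 0.0338 μM.

0.0338 μM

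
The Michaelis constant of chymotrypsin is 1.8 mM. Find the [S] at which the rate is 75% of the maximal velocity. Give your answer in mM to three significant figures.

5.40 mM

v/Vmax = [S]/(Km+[S]) = 0.75, so [S] = Km·0.75/(1 − 0.75) = 1.8 × 3.000.
[S] = 5.40 mM.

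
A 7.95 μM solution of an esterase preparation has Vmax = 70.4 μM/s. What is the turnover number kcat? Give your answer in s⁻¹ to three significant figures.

8.86 s⁻¹

kcat = Vmax/[E]total = 70.4 μM/s / 7.95 μM = 8.86 s⁻¹.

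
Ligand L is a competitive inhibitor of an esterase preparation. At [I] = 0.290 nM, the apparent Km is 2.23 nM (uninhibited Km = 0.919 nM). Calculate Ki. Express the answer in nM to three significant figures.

0.203 nM

Competitive: Km,app = α·Km with α = 1 + [I]/Ki.
α = Km,app/Km = 2.23/0.919 = 2.427.
Since α = 1 + [I]/Ki, [I]/Ki = 2.427 − 1 = 1.427 and Ki = 0.290/1.427 = 0.203 nM.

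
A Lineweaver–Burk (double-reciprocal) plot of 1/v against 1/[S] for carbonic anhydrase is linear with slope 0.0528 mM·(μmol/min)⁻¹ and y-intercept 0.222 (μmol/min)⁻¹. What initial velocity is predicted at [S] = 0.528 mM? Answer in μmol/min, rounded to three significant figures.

The y-intercept is 1/Vmax, so Vmax = 1/0.222 = 4.50 μmol/min.
The slope is Km/Vmax, so Km = 0.0528 × 4.50 = 0.238 mM.
Then v = 4.50 × 0.528/(0.238 + 0.528) = 3.11 μmol/min.

3.11 μmol/min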